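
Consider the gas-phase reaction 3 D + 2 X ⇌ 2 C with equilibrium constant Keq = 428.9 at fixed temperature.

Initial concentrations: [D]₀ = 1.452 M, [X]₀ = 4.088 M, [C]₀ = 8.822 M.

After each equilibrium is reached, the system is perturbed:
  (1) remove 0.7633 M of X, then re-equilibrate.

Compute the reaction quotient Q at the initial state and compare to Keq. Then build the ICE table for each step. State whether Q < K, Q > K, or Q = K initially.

Q₀ = 1.521 vs Keq = 428.9 ⇒ Q<K, forward
Step 1:
                  D         X         C
  Initial     1.452     4.088     8.822
  Change     -1.182   -0.7877    0.7877
  Equil      0.2704       3.3      9.61
  solve Keq expr → x = 0.3939; check Q = 428.9
Then remove 0.7633 M of X.
Step 2:
                  D         X         C
  Initial    0.2704     2.537      9.61
  Change    0.04841   0.03227  -0.03227
  Equil      0.3188     2.569     9.577
  solve Keq expr → x = -0.01614; check Q = 428.9

Q₀ = 1.521; Q < K (proceeds forward)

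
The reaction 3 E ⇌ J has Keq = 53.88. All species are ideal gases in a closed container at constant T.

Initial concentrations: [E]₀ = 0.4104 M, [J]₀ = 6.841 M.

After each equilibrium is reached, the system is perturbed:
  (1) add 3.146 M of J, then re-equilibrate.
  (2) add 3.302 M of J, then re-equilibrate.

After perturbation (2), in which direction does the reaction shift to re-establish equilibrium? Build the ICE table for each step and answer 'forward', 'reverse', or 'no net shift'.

Q₀ = 98.97 vs Keq = 53.88 ⇒ Q>K, reverse
Step 1:
                  E         J
  Initial    0.4104     6.841
  Change    0.09146  -0.03049
  Equil      0.5019     6.811
  solve Keq expr → x = -0.03049; check Q = 53.88
Then add 3.146 M of J.
Step 2:
                  E         J
  Initial    0.5019     9.957
  Change     0.0673  -0.02243
  Equil      0.5692     9.934
  solve Keq expr → x = -0.02243; check Q = 53.88
Then add 3.302 M of J.
Step 3:
                  E         J
  Initial    0.5692     13.24
  Change    0.05683  -0.01894
  Equil       0.626     13.22
  solve Keq expr → x = -0.01894; check Q = 53.88

Direction: reverse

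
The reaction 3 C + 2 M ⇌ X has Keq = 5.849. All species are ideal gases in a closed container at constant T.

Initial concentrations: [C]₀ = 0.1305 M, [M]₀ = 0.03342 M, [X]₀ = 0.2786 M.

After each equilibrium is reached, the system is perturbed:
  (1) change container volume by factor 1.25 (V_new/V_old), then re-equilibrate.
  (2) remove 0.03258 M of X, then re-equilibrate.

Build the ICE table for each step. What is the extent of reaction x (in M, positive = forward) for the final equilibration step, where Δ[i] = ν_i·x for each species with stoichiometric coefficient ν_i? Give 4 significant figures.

x = 0.01027 M

Q₀ = 1.1224e+05 vs Keq = 5.849 ⇒ Q>K, reverse
Step 1:
                    C           M           X
  Initial      0.1305     0.03342      0.2786
  Change       0.4509      0.3006     -0.1503
  Equil        0.5814       0.334      0.1283
  solve Keq expr → x = -0.1503; check Q = 5.849
Then change container volume by factor 1.25 (V_new/V_old).
Step 2:
                    C           M           X
  Initial      0.4651      0.2672      0.1026
  Change      0.06233     0.04156    -0.02078
  Equil        0.5275      0.3088     0.08185
  solve Keq expr → x = -0.02078; check Q = 5.849
Then remove 0.03258 M of X.
Step 3:
                    C           M           X
  Initial      0.5275      0.3088     0.04927
  Change     -0.03081    -0.02054     0.01027
  Equil        0.4967      0.2883     0.05954
  solve Keq expr → x = 0.01027; check Q = 5.849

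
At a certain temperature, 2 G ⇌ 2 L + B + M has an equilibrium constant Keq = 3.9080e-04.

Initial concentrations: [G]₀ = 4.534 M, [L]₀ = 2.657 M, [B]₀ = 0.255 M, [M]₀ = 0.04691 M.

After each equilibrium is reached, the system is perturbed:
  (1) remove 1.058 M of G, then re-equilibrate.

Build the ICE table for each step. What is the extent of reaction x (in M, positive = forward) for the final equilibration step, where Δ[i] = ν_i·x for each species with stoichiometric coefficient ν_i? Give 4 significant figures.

Q₀ = 0.004108 vs Keq = 3.9080e-04 ⇒ Q>K, reverse
Step 1:
                  G         L         B         M
  I           4.534     2.657     0.255   0.04691
  C         0.08208  -0.08208  -0.04104  -0.04104
  E           4.616     2.575     0.214   0.00587
  solve Keq expr → x = -0.04104; check Q = 3.9080e-04
Then remove 1.058 M of G.
Step 2:
                  G         L         B         M
  I           3.558     2.575     0.214   0.00587
  C        0.004644 -0.004644 -0.002322 -0.002322
  E           3.563      2.57    0.2116  0.003548
  solve Keq expr → x = -0.002322; check Q = 3.9080e-04

x = -0.002322 M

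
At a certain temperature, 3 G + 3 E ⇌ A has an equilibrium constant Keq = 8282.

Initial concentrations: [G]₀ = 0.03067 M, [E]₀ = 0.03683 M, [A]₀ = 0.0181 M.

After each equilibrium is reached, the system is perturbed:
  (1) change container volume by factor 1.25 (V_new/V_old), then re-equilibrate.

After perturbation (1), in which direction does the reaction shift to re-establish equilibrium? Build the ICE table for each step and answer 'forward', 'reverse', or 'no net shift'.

Q₀ = 1.2558e+07 vs Keq = 8282 ⇒ Q>K, reverse
Step 1:
                  G         E         A
  Initial   0.03067   0.03683    0.0181
  Change    0.04729   0.04729  -0.01576
  Equil     0.07796   0.08412  0.002336
  solve Keq expr → x = -0.01576; check Q = 8282
Then change container volume by factor 1.25 (V_new/V_old).
Step 2:
                  G         E         A
  Initial   0.06237    0.0673  0.001869
  Change   0.003161  0.003161 -0.001054
  Equil     0.06553   0.07046 8.1520e-04
  solve Keq expr → x = -0.001054; check Q = 8282

Direction: reverse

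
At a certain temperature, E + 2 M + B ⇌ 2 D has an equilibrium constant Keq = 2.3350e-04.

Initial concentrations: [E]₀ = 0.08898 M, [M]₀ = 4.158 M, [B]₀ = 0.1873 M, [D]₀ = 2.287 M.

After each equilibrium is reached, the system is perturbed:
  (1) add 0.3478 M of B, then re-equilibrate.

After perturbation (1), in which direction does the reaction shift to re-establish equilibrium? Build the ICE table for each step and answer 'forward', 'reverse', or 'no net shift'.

Direction: forward

Q₀ = 18.15 vs Keq = 2.3350e-04 ⇒ Q>K, reverse
Step 1:
                   E          M          B          D
  init       0.08898      4.158     0.1873      2.287
  Δ            1.084      2.169      1.084     -2.169
  eq           1.173      6.327      1.272     0.1181
  solve Keq expr → x = -1.084; check Q = 2.3350e-04
Then add 0.3478 M of B.
Step 2:
                   E          M          B          D
  init         1.173      6.327       1.62     0.1181
  Δ        -0.007091   -0.01418  -0.007091    0.01418
  eq           1.166      6.313      1.612     0.1323
  solve Keq expr → x = 0.007091; check Q = 2.3350e-04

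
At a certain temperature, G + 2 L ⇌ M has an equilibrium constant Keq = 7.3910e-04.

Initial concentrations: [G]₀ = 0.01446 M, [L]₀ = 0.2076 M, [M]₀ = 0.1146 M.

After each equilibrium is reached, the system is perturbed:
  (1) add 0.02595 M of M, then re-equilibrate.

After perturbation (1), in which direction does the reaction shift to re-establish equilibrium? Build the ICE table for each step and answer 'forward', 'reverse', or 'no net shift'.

Direction: reverse

Q₀ = 183.9 vs Keq = 7.3910e-04 ⇒ Q>K, reverse
Step 1:
                   G          L          M
  init       0.01446     0.2076     0.1146
  Δ           0.1146     0.2292    -0.1146
  eq           0.129     0.4368 1.8194e-05
  solve Keq expr → x = -0.1146; check Q = 7.3910e-04
Then add 0.02595 M of M.
Step 2:
                   G          L          M
  init         0.129     0.4368    0.02597
  Δ          0.02594    0.05188   -0.02594
  eq           0.155     0.4886 2.7351e-05
  solve Keq expr → x = -0.02594; check Q = 7.3910e-04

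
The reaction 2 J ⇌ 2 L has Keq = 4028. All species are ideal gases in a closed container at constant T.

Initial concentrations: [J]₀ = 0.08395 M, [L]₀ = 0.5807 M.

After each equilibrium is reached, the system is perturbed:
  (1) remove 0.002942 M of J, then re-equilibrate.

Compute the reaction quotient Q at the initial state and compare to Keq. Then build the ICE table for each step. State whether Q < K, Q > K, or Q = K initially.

Q₀ = 47.85 vs Keq = 4028 ⇒ Q<K, forward
Step 1:
                   J          L
  init       0.08395     0.5807
  Δ         -0.07364    0.07364
  eq         0.01031     0.6543
  solve Keq expr → x = 0.03682; check Q = 4028
Then remove 0.002942 M of J.
Step 2:
                   J          L
  init      0.007368     0.6543
  Δ         0.002896  -0.002896
  eq         0.01026     0.6514
  solve Keq expr → x = -0.001448; check Q = 4028

Q₀ = 47.85; Q < K (proceeds forward)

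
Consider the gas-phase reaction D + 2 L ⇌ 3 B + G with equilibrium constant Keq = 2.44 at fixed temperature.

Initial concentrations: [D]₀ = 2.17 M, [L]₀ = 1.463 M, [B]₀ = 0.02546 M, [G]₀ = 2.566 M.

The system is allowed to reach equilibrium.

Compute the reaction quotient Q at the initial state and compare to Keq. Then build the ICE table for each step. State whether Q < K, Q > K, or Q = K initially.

Q₀ = 9.1177e-06; Q < K (proceeds forward)

Q₀ = 9.1177e-06 vs Keq = 2.44 ⇒ Q<K, forward
Step 1:
                  D         L         B         G
  I            2.17     1.463   0.02546     2.566
  C         -0.3269   -0.6537    0.9806    0.3269
  E           1.843    0.8093     1.006     2.893
  solve Keq expr → x = 0.3269; check Q = 2.44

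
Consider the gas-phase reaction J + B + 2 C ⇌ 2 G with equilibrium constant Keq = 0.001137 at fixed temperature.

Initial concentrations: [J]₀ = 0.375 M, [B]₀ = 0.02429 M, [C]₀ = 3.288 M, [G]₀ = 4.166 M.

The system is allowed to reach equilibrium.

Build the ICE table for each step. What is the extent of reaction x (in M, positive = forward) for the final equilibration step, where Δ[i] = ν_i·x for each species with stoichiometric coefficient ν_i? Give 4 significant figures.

x = -1.844 M

Q₀ = 176.2 vs Keq = 0.001137 ⇒ Q>K, reverse
Step 1:
                  J         B         C         G
  init        0.375   0.02429     3.288     4.166
  Δ           1.844     1.844     3.687    -3.687
  eq          2.219     1.868     6.975    0.4788
  solve Keq expr → x = -1.844; check Q = 0.001137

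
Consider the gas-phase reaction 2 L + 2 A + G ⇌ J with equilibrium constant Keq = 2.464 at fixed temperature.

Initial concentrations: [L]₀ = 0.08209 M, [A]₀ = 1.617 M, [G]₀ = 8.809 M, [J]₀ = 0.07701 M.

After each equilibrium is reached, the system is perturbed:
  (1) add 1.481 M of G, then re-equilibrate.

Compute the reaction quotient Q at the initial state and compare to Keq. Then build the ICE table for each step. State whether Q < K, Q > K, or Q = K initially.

Q₀ = 0.4962 vs Keq = 2.464 ⇒ Q<K, forward
Step 1:
                    L           A           G           J
  I           0.08209       1.617       8.809     0.07701
  C          -0.03969    -0.03969    -0.01985     0.01985
  E            0.0424       1.577       8.789     0.09686
  solve Keq expr → x = 0.01985; check Q = 2.464
Then add 1.481 M of G.
Step 2:
                    L           A           G           J
  I            0.0424       1.577       10.27     0.09686
  C         -0.002818   -0.002818   -0.001409    0.001409
  E           0.03958       1.574       10.27     0.09826
  solve Keq expr → x = 0.001409; check Q = 2.464

Q₀ = 0.4962; Q < K (proceeds forward)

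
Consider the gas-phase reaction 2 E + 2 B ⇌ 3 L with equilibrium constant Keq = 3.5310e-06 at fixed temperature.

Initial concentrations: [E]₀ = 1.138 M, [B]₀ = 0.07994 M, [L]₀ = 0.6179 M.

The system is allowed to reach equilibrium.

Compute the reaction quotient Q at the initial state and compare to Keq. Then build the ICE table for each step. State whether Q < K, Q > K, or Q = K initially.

Q₀ = 28.51 vs Keq = 3.5310e-06 ⇒ Q>K, reverse
Step 1:
                  E         B         L
  Initial     1.138   0.07994    0.6179
  Change     0.4036    0.4036   -0.6054
  Equil       1.542    0.4835   0.01252
  solve Keq expr → x = -0.2018; check Q = 3.5310e-06

Q₀ = 28.51; Q > K (proceeds reverse)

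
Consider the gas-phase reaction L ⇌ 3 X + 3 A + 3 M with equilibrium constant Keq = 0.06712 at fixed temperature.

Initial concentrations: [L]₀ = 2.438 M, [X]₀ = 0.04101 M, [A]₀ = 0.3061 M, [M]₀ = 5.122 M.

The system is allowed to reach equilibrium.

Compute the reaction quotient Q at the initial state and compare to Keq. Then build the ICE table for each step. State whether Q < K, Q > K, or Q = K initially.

Q₀ = 1.0903e-04; Q < K (proceeds forward)

Q₀ = 1.0903e-04 vs Keq = 0.06712 ⇒ Q<K, forward
Step 1:
                  L         X         A         M
  Initial     2.438   0.04101    0.3061     5.122
  Change   -0.05764    0.1729    0.1729    0.1729
  Equil        2.38    0.2139     0.479     5.295
  solve Keq expr → x = 0.05764; check Q = 0.06712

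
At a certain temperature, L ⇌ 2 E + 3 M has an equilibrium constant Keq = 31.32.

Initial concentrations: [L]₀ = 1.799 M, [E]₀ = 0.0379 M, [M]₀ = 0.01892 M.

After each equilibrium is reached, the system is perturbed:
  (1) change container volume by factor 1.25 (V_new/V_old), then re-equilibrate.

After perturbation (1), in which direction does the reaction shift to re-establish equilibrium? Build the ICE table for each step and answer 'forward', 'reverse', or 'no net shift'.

Direction: forward

Q₀ = 5.4077e-09 vs Keq = 31.32 ⇒ Q<K, forward
Step 1:
                   L          E          M
  Initial      1.799     0.0379    0.01892
  Change     -0.7733      1.547       2.32
  Equil        1.026      1.585      2.339
  solve Keq expr → x = 0.7733; check Q = 31.32
Then change container volume by factor 1.25 (V_new/V_old).
Step 2:
                   L          E          M
  Initial     0.8205      1.268      1.871
  Change     -0.1028     0.2057     0.3085
  Equil       0.7177      1.473       2.18
  solve Keq expr → x = 0.1028; check Q = 31.32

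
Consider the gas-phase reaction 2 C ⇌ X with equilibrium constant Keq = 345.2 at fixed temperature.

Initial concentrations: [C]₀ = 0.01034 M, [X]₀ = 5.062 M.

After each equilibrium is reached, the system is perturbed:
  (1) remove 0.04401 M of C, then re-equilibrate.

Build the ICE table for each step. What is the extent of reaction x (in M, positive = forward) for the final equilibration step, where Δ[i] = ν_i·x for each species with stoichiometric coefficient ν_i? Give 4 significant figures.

x = -0.02187 M

Q₀ = 4.7346e+04 vs Keq = 345.2 ⇒ Q>K, reverse
Step 1:
                   C          X
  I          0.01034      5.062
  C           0.1101   -0.05505
  E           0.1204      5.007
  solve Keq expr → x = -0.05505; check Q = 345.2
Then remove 0.04401 M of C.
Step 2:
                   C          X
  I          0.07642      5.007
  C          0.04375   -0.02187
  E           0.1202      4.985
  solve Keq expr → x = -0.02187; check Q = 345.2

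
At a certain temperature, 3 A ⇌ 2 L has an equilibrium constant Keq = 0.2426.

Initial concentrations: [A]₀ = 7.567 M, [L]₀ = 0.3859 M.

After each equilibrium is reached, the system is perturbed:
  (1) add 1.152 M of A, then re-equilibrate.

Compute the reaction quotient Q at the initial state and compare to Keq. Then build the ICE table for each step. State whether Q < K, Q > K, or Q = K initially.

Q₀ = 3.4370e-04 vs Keq = 0.2426 ⇒ Q<K, forward
Step 1:
                  A         L
  init        7.567    0.3859
  Δ           -4.13     2.753
  eq          3.437     3.139
  solve Keq expr → x = 1.377; check Q = 0.2426
Then add 1.152 M of A.
Step 2:
                  A         L
  init        4.589     3.139
  Δ         -0.7815     0.521
  eq          3.808      3.66
  solve Keq expr → x = 0.2605; check Q = 0.2426

Q₀ = 3.4370e-04; Q < K (proceeds forward)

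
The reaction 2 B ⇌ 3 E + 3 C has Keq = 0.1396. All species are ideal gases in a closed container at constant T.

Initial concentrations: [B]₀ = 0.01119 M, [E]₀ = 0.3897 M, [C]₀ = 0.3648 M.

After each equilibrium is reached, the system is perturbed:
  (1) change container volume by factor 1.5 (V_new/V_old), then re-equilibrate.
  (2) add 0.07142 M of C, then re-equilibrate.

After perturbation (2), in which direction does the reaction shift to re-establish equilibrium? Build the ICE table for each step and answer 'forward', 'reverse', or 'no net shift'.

Q₀ = 22.95 vs Keq = 0.1396 ⇒ Q>K, reverse
Step 1:
                    B           E           C
  Initial     0.01119      0.3897      0.3648
  Change      0.05606    -0.08409    -0.08409
  Equil       0.06725      0.3056      0.2807
  solve Keq expr → x = -0.02803; check Q = 0.1396
Then change container volume by factor 1.5 (V_new/V_old).
Step 2:
                    B           E           C
  Initial     0.04483      0.2037      0.1871
  Change     -0.01639     0.02458     0.02458
  Equil       0.02845      0.2283      0.2117
  solve Keq expr → x = 0.008194; check Q = 0.1396
Then add 0.07142 M of C.
Step 3:
                    B           E           C
  Initial     0.02845      0.2283      0.2831
  Change     0.008921    -0.01338    -0.01338
  Equil       0.03737      0.2149      0.2698
  solve Keq expr → x = -0.004461; check Q = 0.1396

Direction: reverse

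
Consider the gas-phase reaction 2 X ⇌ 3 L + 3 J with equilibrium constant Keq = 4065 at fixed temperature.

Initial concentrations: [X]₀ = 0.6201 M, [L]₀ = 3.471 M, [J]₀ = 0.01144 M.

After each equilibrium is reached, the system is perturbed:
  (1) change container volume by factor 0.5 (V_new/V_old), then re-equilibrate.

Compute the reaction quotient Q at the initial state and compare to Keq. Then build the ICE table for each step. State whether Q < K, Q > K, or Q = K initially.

Q₀ = 1.6282e-04; Q < K (proceeds forward)

Q₀ = 1.6282e-04 vs Keq = 4065 ⇒ Q<K, forward
Step 1:
                   X          L          J
  Initial     0.6201      3.471    0.01144
  Change     -0.5225     0.7837     0.7837
  Equil      0.09761      4.255     0.7952
  solve Keq expr → x = 0.2612; check Q = 4065
Then change container volume by factor 0.5 (V_new/V_old).
Step 2:
                   X          L          J
  Initial     0.1952      8.509       1.59
  Change      0.2709    -0.4063    -0.4063
  Equil       0.4661      8.103      1.184
  solve Keq expr → x = -0.1354; check Q = 4065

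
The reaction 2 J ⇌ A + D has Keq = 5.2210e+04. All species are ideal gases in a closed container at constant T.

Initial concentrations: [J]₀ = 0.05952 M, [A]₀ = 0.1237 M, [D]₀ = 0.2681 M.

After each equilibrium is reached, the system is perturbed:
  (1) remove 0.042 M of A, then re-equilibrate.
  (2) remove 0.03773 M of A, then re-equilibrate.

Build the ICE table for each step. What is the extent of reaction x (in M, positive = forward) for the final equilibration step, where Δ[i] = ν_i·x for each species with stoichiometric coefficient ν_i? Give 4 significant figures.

Q₀ = 9.361 vs Keq = 5.2210e+04 ⇒ Q<K, forward
Step 1:
                   J          A          D
  init       0.05952     0.1237     0.2681
  Δ         -0.05859    0.02929    0.02929
  eq      9.3352e-04      0.153     0.2974
  solve Keq expr → x = 0.02929; check Q = 5.2210e+04
Then remove 0.042 M of A.
Step 2:
                   J          A          D
  init    9.3352e-04      0.111     0.2974
  Δ       -1.3806e-04 6.9028e-05 6.9028e-05
  eq      7.9547e-04     0.1111     0.2975
  solve Keq expr → x = 6.9028e-05; check Q = 5.2210e+04
Then remove 0.03773 M of A.
Step 3:
                   J          A          D
  init    7.9547e-04    0.07333     0.2975
  Δ       -1.4868e-04 7.4340e-05 7.4340e-05
  eq      6.4679e-04    0.07341     0.2975
  solve Keq expr → x = 7.4340e-05; check Q = 5.2210e+04

x = 7.4340e-05 M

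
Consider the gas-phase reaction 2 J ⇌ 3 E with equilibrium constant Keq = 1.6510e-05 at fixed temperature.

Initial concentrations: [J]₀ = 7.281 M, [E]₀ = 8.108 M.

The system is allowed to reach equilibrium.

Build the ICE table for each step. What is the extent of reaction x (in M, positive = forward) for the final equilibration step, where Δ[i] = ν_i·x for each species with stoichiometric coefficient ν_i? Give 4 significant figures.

Q₀ = 10.05 vs Keq = 1.6510e-05 ⇒ Q>K, reverse
Step 1:
                   J          E
  I            7.281      8.108
  C            5.313      -7.97
  E            12.59     0.1378
  solve Keq expr → x = -2.657; check Q = 1.6510e-05

x = -2.657 M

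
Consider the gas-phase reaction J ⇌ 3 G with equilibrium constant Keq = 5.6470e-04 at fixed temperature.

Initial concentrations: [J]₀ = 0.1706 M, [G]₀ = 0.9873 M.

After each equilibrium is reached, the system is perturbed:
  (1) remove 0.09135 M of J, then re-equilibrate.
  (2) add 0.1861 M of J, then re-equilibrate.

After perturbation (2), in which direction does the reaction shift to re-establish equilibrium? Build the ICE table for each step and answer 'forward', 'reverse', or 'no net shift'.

Direction: forward

Q₀ = 5.641 vs Keq = 5.6470e-04 ⇒ Q>K, reverse
Step 1:
                    J           G
  Initial      0.1706      0.9873
  Change       0.3076     -0.9227
  Equil        0.4782     0.06463
  solve Keq expr → x = -0.3076; check Q = 5.6470e-04
Then remove 0.09135 M of J.
Step 2:
                    J           G
  Initial      0.3868     0.06463
  Change     0.001445   -0.004335
  Equil        0.3883      0.0603
  solve Keq expr → x = -0.001445; check Q = 5.6470e-04
Then add 0.1861 M of J.
Step 3:
                    J           G
  Initial      0.5744      0.0603
  Change    -0.002766    0.008297
  Equil        0.5716      0.0686
  solve Keq expr → x = 0.002766; check Q = 5.6470e-04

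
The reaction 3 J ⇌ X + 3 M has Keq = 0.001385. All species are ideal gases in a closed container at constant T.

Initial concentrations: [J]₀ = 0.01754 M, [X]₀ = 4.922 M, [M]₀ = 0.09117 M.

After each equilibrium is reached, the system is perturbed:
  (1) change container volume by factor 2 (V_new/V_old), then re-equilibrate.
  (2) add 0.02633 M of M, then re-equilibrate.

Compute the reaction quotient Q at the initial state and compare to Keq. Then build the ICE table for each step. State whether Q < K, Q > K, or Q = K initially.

Q₀ = 691.2 vs Keq = 0.001385 ⇒ Q>K, reverse
Step 1:
                  J         X         M
  init      0.01754     4.922   0.09117
  Δ         0.08447  -0.02816  -0.08447
  eq          0.102     4.894  0.006698
  solve Keq expr → x = -0.02816; check Q = 0.001385
Then change container volume by factor 2 (V_new/V_old).
Step 2:
                  J         X         M
  init      0.05101     2.447  0.003349
  Δ       -8.0378e-04 2.6793e-04 8.0378e-04
  eq         0.0502     2.447  0.004153
  solve Keq expr → x = 2.6793e-04; check Q = 0.001385
Then add 0.02633 M of M.
Step 3:
                  J         X         M
  init       0.0502     2.447   0.03048
  Δ         0.02431 -0.008104  -0.02431
  eq        0.07451     2.439   0.00617
  solve Keq expr → x = -0.008104; check Q = 0.001385

Q₀ = 691.2; Q > K (proceeds reverse)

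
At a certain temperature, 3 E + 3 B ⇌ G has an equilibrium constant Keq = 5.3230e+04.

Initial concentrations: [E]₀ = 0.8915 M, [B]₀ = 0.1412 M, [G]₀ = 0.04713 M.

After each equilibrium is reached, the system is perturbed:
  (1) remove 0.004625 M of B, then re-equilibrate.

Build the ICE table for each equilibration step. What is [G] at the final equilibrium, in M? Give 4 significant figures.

Q₀ = 23.63 vs Keq = 5.3230e+04 ⇒ Q<K, forward
Step 1:
                   E          B          G
  Initial     0.8915     0.1412    0.04713
  Change     -0.1257    -0.1257     0.0419
  Equil       0.7658     0.0155    0.08903
  solve Keq expr → x = 0.0419; check Q = 5.3230e+04
Then remove 0.004625 M of B.
Step 2:
                   E          B          G
  Initial     0.7658    0.01088    0.08903
  Change    0.004449   0.004449  -0.001483
  Equil       0.7702    0.01532    0.08755
  solve Keq expr → x = -0.001483; check Q = 5.3230e+04

[G]_eq = 0.08755 M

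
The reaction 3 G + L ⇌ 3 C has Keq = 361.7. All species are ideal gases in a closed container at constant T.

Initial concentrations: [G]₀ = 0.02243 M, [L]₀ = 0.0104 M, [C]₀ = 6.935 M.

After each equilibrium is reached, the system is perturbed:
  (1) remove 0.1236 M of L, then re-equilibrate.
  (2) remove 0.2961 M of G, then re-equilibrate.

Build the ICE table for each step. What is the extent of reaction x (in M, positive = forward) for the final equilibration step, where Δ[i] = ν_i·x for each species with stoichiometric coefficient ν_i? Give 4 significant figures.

Q₀ = 2.8420e+09 vs Keq = 361.7 ⇒ Q>K, reverse
Step 1:
                  G         L         C
  I         0.02243    0.0104     6.935
  C           1.107    0.3691    -1.107
  E            1.13    0.3795     5.828
  solve Keq expr → x = -0.3691; check Q = 361.7
Then remove 0.1236 M of L.
Step 2:
                  G         L         C
  I            1.13    0.2559     5.828
  C         0.09158   0.03053  -0.09158
  E           1.221    0.2864     5.736
  solve Keq expr → x = -0.03053; check Q = 361.7
Then remove 0.2961 M of G.
Step 3:
                  G         L         C
  I          0.9252    0.2864     5.736
  C          0.1833   0.06109   -0.1833
  E           1.109    0.3475     5.553
  solve Keq expr → x = -0.06109; check Q = 361.7

x = -0.06109 M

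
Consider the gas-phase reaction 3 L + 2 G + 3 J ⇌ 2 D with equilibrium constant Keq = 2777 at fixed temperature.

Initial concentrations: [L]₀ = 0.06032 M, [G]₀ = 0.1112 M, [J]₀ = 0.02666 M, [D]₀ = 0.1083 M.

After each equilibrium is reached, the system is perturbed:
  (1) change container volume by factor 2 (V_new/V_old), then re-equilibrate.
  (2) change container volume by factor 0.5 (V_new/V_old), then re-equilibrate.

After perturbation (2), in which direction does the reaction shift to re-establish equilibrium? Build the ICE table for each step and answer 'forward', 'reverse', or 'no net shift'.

Direction: forward

Q₀ = 2.2808e+08 vs Keq = 2777 ⇒ Q>K, reverse
Step 1:
                   L          G          J          D
  init       0.06032     0.1112    0.02666     0.1083
  Δ           0.1103    0.07353     0.1103   -0.07353
  eq          0.1706     0.1847      0.137    0.03477
  solve Keq expr → x = -0.03676; check Q = 2777
Then change container volume by factor 2 (V_new/V_old).
Step 2:
                   L          G          J          D
  init       0.08531    0.09236    0.06848    0.01739
  Δ          0.01888    0.01258    0.01888   -0.01258
  eq          0.1042     0.1049    0.08735   0.004801
  solve Keq expr → x = -0.006292; check Q = 2777
Then change container volume by factor 0.5 (V_new/V_old).
Step 3:
                   L          G          J          D
  init        0.2084     0.2099     0.1747   0.009603
  Δ         -0.03775   -0.02517   -0.03775    0.02517
  eq          0.1706     0.1847      0.137    0.03477
  solve Keq expr → x = 0.01258; check Q = 2777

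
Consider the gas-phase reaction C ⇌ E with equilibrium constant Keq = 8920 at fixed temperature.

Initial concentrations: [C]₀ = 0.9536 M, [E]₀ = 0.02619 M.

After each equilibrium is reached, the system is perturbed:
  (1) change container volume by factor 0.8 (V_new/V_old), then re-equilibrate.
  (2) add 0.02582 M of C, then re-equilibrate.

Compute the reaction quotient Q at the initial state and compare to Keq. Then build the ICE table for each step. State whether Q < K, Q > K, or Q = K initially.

Q₀ = 0.02746 vs Keq = 8920 ⇒ Q<K, forward
Step 1:
                    C           E
  Initial      0.9536     0.02619
  Change      -0.9535      0.9535
  Equil    1.0983e-04      0.9797
  solve Keq expr → x = 0.9535; check Q = 8920
Then change container volume by factor 0.8 (V_new/V_old).
Step 2:
                    C           E
  Initial  1.3729e-04       1.225
  Change            0           0
  Equil    1.3729e-04       1.225
  solve Keq expr → x = 0; check Q = 8920
Then add 0.02582 M of C.
Step 3:
                    C           E
  Initial     0.02596       1.225
  Change     -0.02582     0.02582
  Equil    1.4018e-04        1.25
  solve Keq expr → x = 0.02582; check Q = 8920

Q₀ = 0.02746; Q < K (proceeds forward)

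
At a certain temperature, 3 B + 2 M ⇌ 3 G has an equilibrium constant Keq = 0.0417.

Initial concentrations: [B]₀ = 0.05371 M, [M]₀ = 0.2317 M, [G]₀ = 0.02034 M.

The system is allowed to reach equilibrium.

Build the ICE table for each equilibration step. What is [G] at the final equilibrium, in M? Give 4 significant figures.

Q₀ = 1.012 vs Keq = 0.0417 ⇒ Q>K, reverse
Step 1:
                   B          M          G
  init       0.05371     0.2317    0.02034
  Δ          0.01161   0.007738   -0.01161
  eq         0.06532     0.2394   0.008734
  solve Keq expr → x = -0.003869; check Q = 0.0417

[G]_eq = 0.008734 M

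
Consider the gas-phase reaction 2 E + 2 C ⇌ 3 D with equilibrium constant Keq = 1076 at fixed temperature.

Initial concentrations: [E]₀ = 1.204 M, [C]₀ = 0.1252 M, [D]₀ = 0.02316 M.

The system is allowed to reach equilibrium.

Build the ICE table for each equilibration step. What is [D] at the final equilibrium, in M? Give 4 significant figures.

[D]_eq = 0.207 M

Q₀ = 5.4671e-04 vs Keq = 1076 ⇒ Q<K, forward
Step 1:
                   E          C          D
  I            1.204     0.1252    0.02316
  C          -0.1225    -0.1225     0.1838
  E            1.081   0.002654      0.207
  solve Keq expr → x = 0.06127; check Q = 1076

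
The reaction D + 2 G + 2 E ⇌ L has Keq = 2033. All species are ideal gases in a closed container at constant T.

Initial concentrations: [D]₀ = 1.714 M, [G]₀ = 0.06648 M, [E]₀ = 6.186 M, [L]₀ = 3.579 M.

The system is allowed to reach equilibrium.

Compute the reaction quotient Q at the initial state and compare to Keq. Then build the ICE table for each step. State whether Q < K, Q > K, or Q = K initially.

Q₀ = 12.35 vs Keq = 2033 ⇒ Q<K, forward
Step 1:
                   D          G          E          L
  Initial      1.714    0.06648      6.186      3.579
  Change    -0.03059   -0.06118   -0.06118    0.03059
  Equil        1.683   0.005302      6.125       3.61
  solve Keq expr → x = 0.03059; check Q = 2033

Q₀ = 12.35; Q < K (proceeds forward)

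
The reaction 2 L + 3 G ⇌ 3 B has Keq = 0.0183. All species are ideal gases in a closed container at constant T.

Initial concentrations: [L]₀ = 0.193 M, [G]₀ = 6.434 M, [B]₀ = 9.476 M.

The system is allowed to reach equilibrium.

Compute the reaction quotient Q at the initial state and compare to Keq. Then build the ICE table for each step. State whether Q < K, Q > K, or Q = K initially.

Q₀ = 85.77 vs Keq = 0.0183 ⇒ Q>K, reverse
Step 1:
                  L         G         B
  I           0.193     6.434     9.476
  C           2.649     3.973    -3.973
  E           2.842     10.41     5.503
  solve Keq expr → x = -1.324; check Q = 0.0183

Q₀ = 85.77; Q > K (proceeds reverse)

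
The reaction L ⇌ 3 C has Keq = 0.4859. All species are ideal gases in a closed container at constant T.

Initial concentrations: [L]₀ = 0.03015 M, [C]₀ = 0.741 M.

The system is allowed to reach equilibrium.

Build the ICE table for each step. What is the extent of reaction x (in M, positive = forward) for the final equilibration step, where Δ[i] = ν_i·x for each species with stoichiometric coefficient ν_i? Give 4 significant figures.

Q₀ = 13.49 vs Keq = 0.4859 ⇒ Q>K, reverse
Step 1:
                    L           C
  Initial     0.03015       0.741
  Change       0.1107      -0.332
  Equil        0.1408       0.409
  solve Keq expr → x = -0.1107; check Q = 0.4859

x = -0.1107 M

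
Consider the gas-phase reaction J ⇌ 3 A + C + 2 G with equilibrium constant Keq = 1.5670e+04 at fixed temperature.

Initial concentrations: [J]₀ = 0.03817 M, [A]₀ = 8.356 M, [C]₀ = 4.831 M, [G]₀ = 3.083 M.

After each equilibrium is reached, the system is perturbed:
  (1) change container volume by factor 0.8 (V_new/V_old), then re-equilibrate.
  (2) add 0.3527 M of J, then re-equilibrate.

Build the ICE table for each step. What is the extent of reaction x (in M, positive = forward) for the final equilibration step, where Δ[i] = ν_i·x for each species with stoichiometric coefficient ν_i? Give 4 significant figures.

Q₀ = 7.0187e+05 vs Keq = 1.5670e+04 ⇒ Q>K, reverse
Step 1:
                    J           A           C           G
  init        0.03817       8.356       4.831       3.083
  Δ            0.4383      -1.315     -0.4383     -0.8765
  eq           0.4764       7.041       4.393       2.206
  solve Keq expr → x = -0.4383; check Q = 1.5670e+04
Then change container volume by factor 0.8 (V_new/V_old).
Step 2:
                    J           A           C           G
  init         0.5955       8.802       5.491       2.758
  Δ             0.262     -0.7861      -0.262     -0.5241
  eq           0.8576       8.015       5.229       2.234
  solve Keq expr → x = -0.262; check Q = 1.5670e+04
Then add 0.3527 M of J.
Step 3:
                    J           A           C           G
  init           1.21       8.015       5.229       2.234
  Δ           -0.0889      0.2667      0.0889      0.1778
  eq            1.121       8.282       5.318       2.412
  solve Keq expr → x = 0.0889; check Q = 1.5670e+04

x = 0.0889 M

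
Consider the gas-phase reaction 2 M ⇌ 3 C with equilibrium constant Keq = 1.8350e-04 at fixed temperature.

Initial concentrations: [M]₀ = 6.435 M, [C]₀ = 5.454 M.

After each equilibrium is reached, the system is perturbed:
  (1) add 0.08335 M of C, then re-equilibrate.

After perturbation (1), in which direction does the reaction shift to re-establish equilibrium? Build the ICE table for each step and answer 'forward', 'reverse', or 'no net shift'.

Q₀ = 3.918 vs Keq = 1.8350e-04 ⇒ Q>K, reverse
Step 1:
                    M           C
  Initial       6.435       5.454
  Change        3.461      -5.192
  Equil         9.896      0.2619
  solve Keq expr → x = -1.731; check Q = 1.8350e-04
Then add 0.08335 M of C.
Step 2:
                    M           C
  Initial       9.896      0.3453
  Change      0.05492    -0.08238
  Equil         9.951      0.2629
  solve Keq expr → x = -0.02746; check Q = 1.8350e-04

Direction: reverse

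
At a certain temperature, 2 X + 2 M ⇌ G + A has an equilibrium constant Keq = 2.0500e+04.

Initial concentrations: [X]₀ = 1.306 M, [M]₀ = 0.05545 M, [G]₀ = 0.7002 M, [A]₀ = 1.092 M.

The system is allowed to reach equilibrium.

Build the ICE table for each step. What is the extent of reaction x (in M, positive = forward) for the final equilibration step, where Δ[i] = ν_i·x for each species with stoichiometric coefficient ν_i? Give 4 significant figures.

x = 0.02522 M

Q₀ = 145.8 vs Keq = 2.0500e+04 ⇒ Q<K, forward
Step 1:
                   X          M          G          A
  init         1.306    0.05545     0.7002      1.092
  Δ         -0.05044   -0.05044    0.02522    0.02522
  eq           1.256   0.005008     0.7254      1.117
  solve Keq expr → x = 0.02522; check Q = 2.0500e+04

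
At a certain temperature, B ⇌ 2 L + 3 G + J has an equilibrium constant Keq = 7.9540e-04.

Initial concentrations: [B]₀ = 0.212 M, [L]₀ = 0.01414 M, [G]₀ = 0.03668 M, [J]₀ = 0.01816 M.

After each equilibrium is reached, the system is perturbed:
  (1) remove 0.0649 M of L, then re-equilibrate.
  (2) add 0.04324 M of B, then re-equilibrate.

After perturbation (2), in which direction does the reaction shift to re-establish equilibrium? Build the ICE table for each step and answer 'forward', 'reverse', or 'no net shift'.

Q₀ = 8.4521e-10 vs Keq = 7.9540e-04 ⇒ Q<K, forward
Step 1:
                  B         L         G         J
  I           0.212   0.01414   0.03668   0.01816
  C        -0.08718    0.1744    0.2615   0.08718
  E          0.1248    0.1885    0.2982    0.1053
  solve Keq expr → x = 0.08718; check Q = 7.9540e-04
Then remove 0.0649 M of L.
Step 2:
                  B         L         G         J
  I          0.1248    0.1236    0.2982    0.1053
  C        -0.01114   0.02228   0.03342   0.01114
  E          0.1137    0.1459    0.3316    0.1165
  solve Keq expr → x = 0.01114; check Q = 7.9540e-04
Then add 0.04324 M of B.
Step 3:
                  B         L         G         J
  I          0.1569    0.1459    0.3316    0.1165
  C       -0.004739  0.009478   0.01422  0.004739
  E          0.1522    0.1554    0.3459    0.1212
  solve Keq expr → x = 0.004739; check Q = 7.9540e-04

Direction: forward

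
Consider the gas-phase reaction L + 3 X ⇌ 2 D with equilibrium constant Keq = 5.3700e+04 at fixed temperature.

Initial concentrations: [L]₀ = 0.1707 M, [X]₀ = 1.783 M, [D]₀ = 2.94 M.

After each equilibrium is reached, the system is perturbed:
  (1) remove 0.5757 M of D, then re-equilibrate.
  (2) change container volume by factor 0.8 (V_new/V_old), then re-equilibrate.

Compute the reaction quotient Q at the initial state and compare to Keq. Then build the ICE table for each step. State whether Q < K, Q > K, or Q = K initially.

Q₀ = 8.933 vs Keq = 5.3700e+04 ⇒ Q<K, forward
Step 1:
                   L          X          D
  init        0.1707      1.783       2.94
  Δ          -0.1706    -0.5118     0.3412
  eq      9.7602e-05      1.271      3.281
  solve Keq expr → x = 0.1706; check Q = 5.3700e+04
Then remove 0.5757 M of D.
Step 2:
                   L          X          D
  init    9.7602e-05      1.271      2.706
  Δ       -3.1227e-05 -9.3681e-05 6.2454e-05
  eq      6.6375e-05      1.271      2.706
  solve Keq expr → x = 3.1227e-05; check Q = 5.3700e+04
Then change container volume by factor 0.8 (V_new/V_old).
Step 3:
                   L          X          D
  init    8.2969e-05      1.589      3.382
  Δ       -2.9858e-05 -8.9574e-05 5.9716e-05
  eq      5.3111e-05      1.589      3.382
  solve Keq expr → x = 2.9858e-05; check Q = 5.3700e+04

Q₀ = 8.933; Q < K (proceeds forward)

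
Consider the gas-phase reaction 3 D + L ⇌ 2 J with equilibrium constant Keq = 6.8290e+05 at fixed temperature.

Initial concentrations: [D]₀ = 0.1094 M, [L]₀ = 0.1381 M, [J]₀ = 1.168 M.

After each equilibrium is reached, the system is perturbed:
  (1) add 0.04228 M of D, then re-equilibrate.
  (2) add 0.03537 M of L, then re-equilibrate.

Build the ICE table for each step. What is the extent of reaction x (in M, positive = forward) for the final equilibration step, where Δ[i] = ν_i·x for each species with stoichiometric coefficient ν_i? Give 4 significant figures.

x = 9.1174e-04 M

Q₀ = 7545 vs Keq = 6.8290e+05 ⇒ Q<K, forward
Step 1:
                   D          L          J
  init        0.1094     0.1381      1.168
  Δ         -0.08235   -0.02745     0.0549
  eq         0.02705     0.1106      1.223
  solve Keq expr → x = 0.02745; check Q = 6.8290e+05
Then add 0.04228 M of D.
Step 2:
                   D          L          J
  init       0.06933     0.1106      1.223
  Δ         -0.04066   -0.01355    0.02711
  eq         0.02867     0.0971       1.25
  solve Keq expr → x = 0.01355; check Q = 6.8290e+05
Then add 0.03537 M of L.
Step 3:
                   D          L          J
  init       0.02867     0.1325       1.25
  Δ        -0.002735 -9.1174e-04   0.001823
  eq         0.02593     0.1316      1.252
  solve Keq expr → x = 9.1174e-04; check Q = 6.8290e+05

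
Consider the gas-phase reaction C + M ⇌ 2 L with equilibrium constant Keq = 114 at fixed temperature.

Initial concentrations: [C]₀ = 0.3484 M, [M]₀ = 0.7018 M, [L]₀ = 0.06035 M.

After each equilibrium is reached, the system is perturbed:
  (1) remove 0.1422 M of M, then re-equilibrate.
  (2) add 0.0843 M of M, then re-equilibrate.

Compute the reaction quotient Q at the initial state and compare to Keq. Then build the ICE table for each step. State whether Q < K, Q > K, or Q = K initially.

Q₀ = 0.0149; Q < K (proceeds forward)

Q₀ = 0.0149 vs Keq = 114 ⇒ Q<K, forward
Step 1:
                    C           M           L
  Initial      0.3484      0.7018     0.06035
  Change      -0.3356     -0.3356      0.6712
  Equil       0.01282      0.3662      0.7315
  solve Keq expr → x = 0.3356; check Q = 114
Then remove 0.1422 M of M.
Step 2:
                    C           M           L
  Initial     0.01282       0.224      0.7315
  Change     0.006775    0.006775    -0.01355
  Equil       0.01959      0.2308       0.718
  solve Keq expr → x = -0.006775; check Q = 114
Then add 0.0843 M of M.
Step 3:
                    C           M           L
  Initial     0.01959      0.3151       0.718
  Change    -0.004647   -0.004647    0.009295
  Equil       0.01494      0.3104      0.7273
  solve Keq expr → x = 0.004647; check Q = 114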